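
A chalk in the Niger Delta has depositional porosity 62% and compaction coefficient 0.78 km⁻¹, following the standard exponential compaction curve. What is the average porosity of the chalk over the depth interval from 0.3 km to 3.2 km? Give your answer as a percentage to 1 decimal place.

19.4%

⟨phi⟩ = (1/(z₂−z₁)) ∫ phi₀ e^(−cz) dz = phi₀·(e^(−c·z₁) − e^(−c·z₂)) / (c·(z₂−z₁))
e^(−0.78×0.3) = 0.7914; e^(−0.78×3.2) = 0.0824
⟨phi⟩ = 0.62 × (0.7914 − 0.0824) / (0.78 × 2.9) = 0.62 × 0.3134 = 0.1943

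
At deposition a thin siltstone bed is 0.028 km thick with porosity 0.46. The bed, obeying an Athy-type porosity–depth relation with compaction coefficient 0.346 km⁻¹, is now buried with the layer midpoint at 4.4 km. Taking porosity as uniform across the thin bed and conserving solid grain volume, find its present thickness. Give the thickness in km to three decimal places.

Porosity at 4.4 km: phi = 0.46·exp(−0.346×4.4) = 0.1004
Solid-volume conservation: h(1−phi) = h₀(1−phi₀) ⇒ h = h₀·(1−phi₀)/(1−phi)
h = 0.028 × (1 − 0.46)/(1 − 0.1004) = 0.028 × 0.6002 = 0.0168 km

0.017 km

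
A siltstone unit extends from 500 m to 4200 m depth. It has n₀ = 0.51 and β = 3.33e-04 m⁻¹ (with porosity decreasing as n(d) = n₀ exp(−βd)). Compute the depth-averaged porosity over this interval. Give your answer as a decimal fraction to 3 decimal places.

0.248

Working in km (1 km = 1000 m; β in km⁻¹ = β in m⁻¹ × 1000):
⟨n⟩ = (1/(d₂−d₁)) ∫ n₀ e^(−βd) dd = n₀·(e^(−β·d₁) − e^(−β·d₂)) / (β·(d₂−d₁))
e^(−0.333×0.5) = 0.8466; e^(−0.333×4.2) = 0.2469
⟨n⟩ = 0.51 × (0.8466 − 0.2469) / (0.333 × 3.7) = 0.51 × 0.4867 = 0.2482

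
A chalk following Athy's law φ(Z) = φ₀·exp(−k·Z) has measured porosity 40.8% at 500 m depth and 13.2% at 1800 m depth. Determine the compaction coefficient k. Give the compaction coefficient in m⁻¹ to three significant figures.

Working in km (1 km = 1000 m; k in km⁻¹ = k in m⁻¹ × 1000):
Athy: φ(Z) = φ₀ e^(−kZ) ⇒ φ₁/φ₂ = e^{k(Z₂−Z₁)} ⇒ k = ln(φ₁/φ₂)/(Z₂−Z₁)
k = ln(0.408/0.132) / (1.8 − 0.5) = ln(3.091) / 1.3 = 1.1285 / 1.3 = 0.8681 km⁻¹

0.000868 m⁻¹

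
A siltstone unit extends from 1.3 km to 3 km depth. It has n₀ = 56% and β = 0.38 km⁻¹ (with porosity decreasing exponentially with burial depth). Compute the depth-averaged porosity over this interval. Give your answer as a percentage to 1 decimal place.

25.2%

⟨n⟩ = (1/(d₂−d₁)) ∫ n₀ e^(−βd) dd = n₀·(e^(−β·d₁) − e^(−β·d₂)) / (β·(d₂−d₁))
e^(−0.38×1.3) = 0.6102; e^(−0.38×3) = 0.3198
⟨n⟩ = 0.56 × (0.6102 − 0.3198) / (0.38 × 1.7) = 0.56 × 0.4495 = 0.2517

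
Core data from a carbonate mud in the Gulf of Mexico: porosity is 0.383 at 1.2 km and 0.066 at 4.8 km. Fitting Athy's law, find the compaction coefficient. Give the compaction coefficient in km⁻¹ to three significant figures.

0.488 km⁻¹

Athy: n(z) = n₀ e^(−kz) ⇒ n₁/n₂ = e^{k(z₂−z₁)} ⇒ k = ln(n₁/n₂)/(z₂−z₁)
k = ln(0.383/0.066) / (4.8 − 1.2) = ln(5.803) / 3.6 = 1.7584 / 3.6 = 0.4884 km⁻¹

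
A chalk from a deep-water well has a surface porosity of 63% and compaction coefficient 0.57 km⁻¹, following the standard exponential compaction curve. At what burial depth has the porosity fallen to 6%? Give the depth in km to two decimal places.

Invert Athy's law: d = ln(φ₀/φ) / k
d = ln(0.63/0.06) / 0.57 = ln(10.5) / 0.57 = 2.3514 / 0.57 = 4.125 km

4.13 km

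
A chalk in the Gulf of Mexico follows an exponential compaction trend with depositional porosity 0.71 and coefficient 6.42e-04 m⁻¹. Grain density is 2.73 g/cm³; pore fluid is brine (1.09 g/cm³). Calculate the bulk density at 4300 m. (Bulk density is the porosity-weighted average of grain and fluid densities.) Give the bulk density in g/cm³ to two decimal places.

Working in km (1 km = 1000 m; β in km⁻¹ = β in m⁻¹ × 1000):
Porosity at depth: n = 0.71·exp(−0.642×4.3) = 0.71×0.0633 = 0.0449
Bulk density: ρ_b = (1−n)ρ_g + n·ρ_f = 0.9551×2.73 + 0.0449×1.09
       = 2.607 + 0.049 = 2.656 g/cm³

2.66 g/cm³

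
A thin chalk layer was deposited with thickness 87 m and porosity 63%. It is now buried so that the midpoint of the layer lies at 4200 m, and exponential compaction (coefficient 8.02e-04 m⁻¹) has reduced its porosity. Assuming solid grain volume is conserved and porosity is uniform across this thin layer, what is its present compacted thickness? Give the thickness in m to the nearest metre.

33 m

Working in km (1 km = 1000 m; k in km⁻¹ = k in m⁻¹ × 1000):
Porosity at 4.2 km: φ = 0.63·exp(−0.802×4.2) = 0.0217
Solid-volume conservation: h(1−φ) = h₀(1−φ₀) ⇒ h = h₀·(1−φ₀)/(1−φ)
h = 0.087 × (1 − 0.63)/(1 − 0.0217) = 0.087 × 0.3782 = 0.0329 km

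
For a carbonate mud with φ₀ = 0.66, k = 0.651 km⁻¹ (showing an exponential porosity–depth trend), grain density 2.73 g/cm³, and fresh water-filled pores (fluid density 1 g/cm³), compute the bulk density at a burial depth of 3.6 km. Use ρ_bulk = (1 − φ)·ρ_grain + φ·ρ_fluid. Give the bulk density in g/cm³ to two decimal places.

Porosity at depth: φ = 0.66·exp(−0.651×3.6) = 0.66×0.0960 = 0.0633
Bulk density: ρ_b = (1−φ)ρ_g + φ·ρ_f = 0.9367×2.73 + 0.0633×1
       = 2.557 + 0.063 = 2.620 g/cm³

2.62 g/cm³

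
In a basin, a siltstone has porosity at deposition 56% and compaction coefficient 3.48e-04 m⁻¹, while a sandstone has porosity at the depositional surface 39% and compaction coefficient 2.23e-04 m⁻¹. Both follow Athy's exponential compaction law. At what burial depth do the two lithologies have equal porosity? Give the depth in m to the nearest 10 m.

2890 m

Working in km (1 km = 1000 m; c in km⁻¹ = c in m⁻¹ × 1000):
Set n₀ₐ e^(−cₐz) = n₀ᵦ e^(−cᵦz) ⇒ ln(n₀ₐ/n₀ᵦ) = (cₐ − cᵦ)·z
z = ln(0.56/0.39) / (0.348 − 0.223) = 0.3618 / 0.125 = 2.894 km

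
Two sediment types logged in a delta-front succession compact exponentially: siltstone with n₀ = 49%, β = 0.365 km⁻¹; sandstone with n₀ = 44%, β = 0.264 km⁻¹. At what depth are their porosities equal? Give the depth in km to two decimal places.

Set n₀ₐ e^(−βₐd) = n₀ᵦ e^(−βᵦd) ⇒ ln(n₀ₐ/n₀ᵦ) = (βₐ − βᵦ)·d
d = ln(0.49/0.44) / (0.365 − 0.264) = 0.1076 / 0.101 = 1.066 km

1.07 km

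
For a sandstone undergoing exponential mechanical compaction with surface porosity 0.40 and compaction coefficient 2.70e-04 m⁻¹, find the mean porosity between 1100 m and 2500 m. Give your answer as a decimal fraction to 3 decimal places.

0.248

Working in km (1 km = 1000 m; β in km⁻¹ = β in m⁻¹ × 1000):
⟨phi⟩ = (1/(d₂−d₁)) ∫ phi₀ e^(−βd) dd = phi₀·(e^(−β·d₁) − e^(−β·d₂)) / (β·(d₂−d₁))
e^(−0.27×1.1) = 0.7430; e^(−0.27×2.5) = 0.5092
⟨phi⟩ = 0.4 × (0.7430 − 0.5092) / (0.27 × 1.4) = 0.4 × 0.6188 = 0.2475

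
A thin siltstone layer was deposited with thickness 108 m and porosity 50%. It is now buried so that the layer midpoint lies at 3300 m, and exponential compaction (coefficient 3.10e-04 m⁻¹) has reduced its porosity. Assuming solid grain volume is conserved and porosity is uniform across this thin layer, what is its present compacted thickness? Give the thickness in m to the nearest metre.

66 m

Working in km (1 km = 1000 m; c in km⁻¹ = c in m⁻¹ × 1000):
Porosity at 3.3 km: n = 0.5·exp(−0.31×3.3) = 0.1798
Solid-volume conservation: h(1−n) = h₀(1−n₀) ⇒ h = h₀·(1−n₀)/(1−n)
h = 0.108 × (1 − 0.5)/(1 − 0.1798) = 0.108 × 0.6096 = 0.0658 km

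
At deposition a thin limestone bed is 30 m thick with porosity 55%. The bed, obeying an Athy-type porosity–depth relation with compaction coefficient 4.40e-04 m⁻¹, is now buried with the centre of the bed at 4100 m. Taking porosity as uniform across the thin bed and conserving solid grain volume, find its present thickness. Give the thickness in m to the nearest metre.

Working in km (1 km = 1000 m; c in km⁻¹ = c in m⁻¹ × 1000):
Porosity at 4.1 km: φ = 0.55·exp(−0.44×4.1) = 0.0906
Solid-volume conservation: h(1−φ) = h₀(1−φ₀) ⇒ h = h₀·(1−φ₀)/(1−φ)
h = 0.03 × (1 − 0.55)/(1 − 0.0906) = 0.03 × 0.4948 = 0.0148 km

15 m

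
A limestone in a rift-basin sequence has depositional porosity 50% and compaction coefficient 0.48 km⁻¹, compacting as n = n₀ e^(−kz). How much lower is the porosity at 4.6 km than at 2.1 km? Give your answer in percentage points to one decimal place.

n(2.1) = 0.5·e^(−0.48×2.1) = 0.1825
n(4.6) = 0.5·e^(−0.48×4.6) = 0.0550
Δn = 0.1825 − 0.0550 = 0.1275

12.8 percentage points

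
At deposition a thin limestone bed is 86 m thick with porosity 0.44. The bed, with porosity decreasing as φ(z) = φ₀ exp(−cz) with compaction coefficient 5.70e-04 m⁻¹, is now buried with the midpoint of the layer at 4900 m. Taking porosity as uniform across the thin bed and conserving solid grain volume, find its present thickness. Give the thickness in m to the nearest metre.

49 m

Working in km (1 km = 1000 m; c in km⁻¹ = c in m⁻¹ × 1000):
Porosity at 4.9 km: φ = 0.44·exp(−0.57×4.9) = 0.0269
Solid-volume conservation: h(1−φ) = h₀(1−φ₀) ⇒ h = h₀·(1−φ₀)/(1−φ)
h = 0.086 × (1 − 0.44)/(1 − 0.0269) = 0.086 × 0.5755 = 0.0495 km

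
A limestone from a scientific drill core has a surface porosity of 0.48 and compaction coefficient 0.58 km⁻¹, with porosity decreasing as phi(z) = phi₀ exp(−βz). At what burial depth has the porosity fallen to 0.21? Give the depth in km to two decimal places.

Invert Athy's law: z = ln(phi₀/phi) / β
z = ln(0.48/0.21) / 0.58 = ln(2.286) / 0.58 = 0.8267 / 0.58 = 1.425 km

1.43 km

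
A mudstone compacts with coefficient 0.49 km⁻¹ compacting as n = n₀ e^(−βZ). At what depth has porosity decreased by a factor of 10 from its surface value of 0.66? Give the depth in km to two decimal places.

4.70 km

n/n₀ = 1/10 ⇒ exp(−β·Z) = 1/10 ⇒ Z = ln(10) / β
Z = 2.3026 / 0.49 = 4.699 km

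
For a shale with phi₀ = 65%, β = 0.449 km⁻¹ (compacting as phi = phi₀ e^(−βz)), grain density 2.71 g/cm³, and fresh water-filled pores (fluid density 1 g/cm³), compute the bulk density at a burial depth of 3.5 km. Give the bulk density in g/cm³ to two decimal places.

2.48 g/cm³

Porosity at depth: phi = 0.65·exp(−0.449×3.5) = 0.65×0.2077 = 0.1350
Bulk density: ρ_b = (1−phi)ρ_g + phi·ρ_f = 0.8650×2.71 + 0.1350×1
       = 2.344 + 0.135 = 2.479 g/cm³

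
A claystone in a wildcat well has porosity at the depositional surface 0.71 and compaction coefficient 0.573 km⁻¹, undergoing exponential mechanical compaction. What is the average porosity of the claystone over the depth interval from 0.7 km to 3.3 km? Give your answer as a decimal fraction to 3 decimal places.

0.247

⟨φ⟩ = (1/(z₂−z₁)) ∫ φ₀ e^(−kz) dz = φ₀·(e^(−k·z₁) − e^(−k·z₂)) / (k·(z₂−z₁))
e^(−0.573×0.7) = 0.6696; e^(−0.573×3.3) = 0.1509
⟨φ⟩ = 0.71 × (0.6696 − 0.1509) / (0.573 × 2.6) = 0.71 × 0.3481 = 0.2472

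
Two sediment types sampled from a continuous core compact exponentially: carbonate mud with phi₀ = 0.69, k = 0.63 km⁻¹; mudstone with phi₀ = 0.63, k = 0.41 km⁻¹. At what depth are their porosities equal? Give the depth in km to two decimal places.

Set phi₀ₐ e^(−kₐZ) = phi₀ᵦ e^(−kᵦZ) ⇒ ln(phi₀ₐ/phi₀ᵦ) = (kₐ − kᵦ)·Z
Z = ln(0.69/0.63) / (0.63 − 0.41) = 0.0910 / 0.22 = 0.414 km

0.41 km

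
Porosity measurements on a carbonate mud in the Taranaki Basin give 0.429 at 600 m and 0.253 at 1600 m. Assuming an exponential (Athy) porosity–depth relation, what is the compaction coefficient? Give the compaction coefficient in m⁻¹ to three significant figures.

Working in km (1 km = 1000 m; k in km⁻¹ = k in m⁻¹ × 1000):
Athy: phi(z) = phi₀ e^(−kz) ⇒ phi₁/phi₂ = e^{k(z₂−z₁)} ⇒ k = ln(phi₁/phi₂)/(z₂−z₁)
k = ln(0.429/0.253) / (1.6 − 0.6) = ln(1.696) / 1 = 0.5281 / 1 = 0.5281 km⁻¹

0.000528 m⁻¹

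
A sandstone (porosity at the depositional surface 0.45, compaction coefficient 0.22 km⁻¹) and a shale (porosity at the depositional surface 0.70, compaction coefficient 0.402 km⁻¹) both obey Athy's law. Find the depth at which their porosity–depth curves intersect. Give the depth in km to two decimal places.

Set phi₀ₐ e^(−cₐd) = phi₀ᵦ e^(−cᵦd) ⇒ ln(phi₀ₐ/phi₀ᵦ) = (cₐ − cᵦ)·d
d = ln(0.45/0.7) / (0.22 − 0.402) = -0.4418 / -0.182 = 2.428 km

2.43 km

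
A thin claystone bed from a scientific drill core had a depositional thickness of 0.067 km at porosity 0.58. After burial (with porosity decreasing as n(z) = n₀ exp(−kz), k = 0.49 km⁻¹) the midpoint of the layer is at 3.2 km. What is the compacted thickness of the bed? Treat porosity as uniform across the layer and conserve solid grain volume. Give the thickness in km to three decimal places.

0.032 km

Porosity at 3.2 km: n = 0.58·exp(−0.49×3.2) = 0.1209
Solid-volume conservation: h(1−n) = h₀(1−n₀) ⇒ h = h₀·(1−n₀)/(1−n)
h = 0.067 × (1 − 0.58)/(1 − 0.1209) = 0.067 × 0.4778 = 0.0320 km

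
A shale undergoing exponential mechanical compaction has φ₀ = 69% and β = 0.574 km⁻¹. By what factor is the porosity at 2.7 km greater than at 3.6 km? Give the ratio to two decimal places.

1.68

φ(d₁)/φ(d₂) = e^(−β·d₁)/e^(−β·d₂) = e^{β(d₂−d₁)}
= exp(0.574 × 0.9) = exp(0.5166) = 1.6763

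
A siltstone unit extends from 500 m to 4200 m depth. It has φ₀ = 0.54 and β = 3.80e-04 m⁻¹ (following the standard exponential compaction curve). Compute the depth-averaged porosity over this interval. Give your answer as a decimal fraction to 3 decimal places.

Working in km (1 km = 1000 m; β in km⁻¹ = β in m⁻¹ × 1000):
⟨φ⟩ = (1/(d₂−d₁)) ∫ φ₀ e^(−βd) dd = φ₀·(e^(−β·d₁) − e^(−β·d₂)) / (β·(d₂−d₁))
e^(−0.38×0.5) = 0.8270; e^(−0.38×4.2) = 0.2027
⟨φ⟩ = 0.54 × (0.8270 − 0.2027) / (0.38 × 3.7) = 0.54 × 0.4440 = 0.2398

0.240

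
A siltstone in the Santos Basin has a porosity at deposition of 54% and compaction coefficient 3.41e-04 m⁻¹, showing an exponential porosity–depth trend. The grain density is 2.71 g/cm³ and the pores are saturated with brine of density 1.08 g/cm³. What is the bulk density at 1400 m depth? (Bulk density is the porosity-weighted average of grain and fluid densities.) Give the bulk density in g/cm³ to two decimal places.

Working in km (1 km = 1000 m; β in km⁻¹ = β in m⁻¹ × 1000):
Porosity at depth: n = 0.54·exp(−0.341×1.4) = 0.54×0.6204 = 0.3350
Bulk density: ρ_b = (1−n)ρ_g + n·ρ_f = 0.6650×2.71 + 0.3350×1.08
       = 1.802 + 0.362 = 2.164 g/cm³

2.16 g/cm³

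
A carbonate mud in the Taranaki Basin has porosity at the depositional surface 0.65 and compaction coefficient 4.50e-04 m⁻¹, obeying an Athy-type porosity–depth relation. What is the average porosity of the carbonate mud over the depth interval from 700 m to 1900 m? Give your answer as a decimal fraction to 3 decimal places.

Working in km (1 km = 1000 m; k in km⁻¹ = k in m⁻¹ × 1000):
⟨n⟩ = (1/(Z₂−Z₁)) ∫ n₀ e^(−kZ) dZ = n₀·(e^(−k·Z₁) − e^(−k·Z₂)) / (k·(Z₂−Z₁))
e^(−0.45×0.7) = 0.7298; e^(−0.45×1.9) = 0.4253
⟨n⟩ = 0.65 × (0.7298 − 0.4253) / (0.45 × 1.2) = 0.65 × 0.5639 = 0.3665

0.367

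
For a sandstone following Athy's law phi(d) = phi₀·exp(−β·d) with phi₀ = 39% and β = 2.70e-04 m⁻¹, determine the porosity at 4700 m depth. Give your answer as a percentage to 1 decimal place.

Working in km (1 km = 1000 m; β in km⁻¹ = β in m⁻¹ × 1000):
phi = phi₀·exp(−β·d) = 0.39 × exp(−0.27 × 4.7) = 0.39 × exp(−1.269)
  = 0.39 × 0.2811 = 0.1096

11.0%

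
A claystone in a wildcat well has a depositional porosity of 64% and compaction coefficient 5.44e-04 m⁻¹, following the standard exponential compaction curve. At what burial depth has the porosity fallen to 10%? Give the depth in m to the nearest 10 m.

Working in km (1 km = 1000 m; β in km⁻¹ = β in m⁻¹ × 1000):
Invert Athy's law: Z = ln(φ₀/φ) / β
Z = ln(0.64/0.1) / 0.544 = ln(6.4) / 0.544 = 1.8563 / 0.544 = 3.412 km

3410 m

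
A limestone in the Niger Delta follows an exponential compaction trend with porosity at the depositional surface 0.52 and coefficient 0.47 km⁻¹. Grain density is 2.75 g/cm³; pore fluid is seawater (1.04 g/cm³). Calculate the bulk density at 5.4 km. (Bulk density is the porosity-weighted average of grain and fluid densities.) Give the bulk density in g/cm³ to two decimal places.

2.68 g/cm³

Porosity at depth: φ = 0.52·exp(−0.47×5.4) = 0.52×0.0790 = 0.0411
Bulk density: ρ_b = (1−φ)ρ_g + φ·ρ_f = 0.9589×2.75 + 0.0411×1.04
       = 2.637 + 0.043 = 2.680 g/cm³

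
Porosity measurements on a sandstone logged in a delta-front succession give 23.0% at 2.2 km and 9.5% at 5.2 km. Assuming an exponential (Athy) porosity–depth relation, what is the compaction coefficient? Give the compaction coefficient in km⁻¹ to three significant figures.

Athy: phi(d) = phi₀ e^(−kd) ⇒ phi₁/phi₂ = e^{k(d₂−d₁)} ⇒ k = ln(phi₁/phi₂)/(d₂−d₁)
k = ln(0.23/0.095) / (5.2 − 2.2) = ln(2.421) / 3 = 0.8842 / 3 = 0.2947 km⁻¹

0.295 km⁻¹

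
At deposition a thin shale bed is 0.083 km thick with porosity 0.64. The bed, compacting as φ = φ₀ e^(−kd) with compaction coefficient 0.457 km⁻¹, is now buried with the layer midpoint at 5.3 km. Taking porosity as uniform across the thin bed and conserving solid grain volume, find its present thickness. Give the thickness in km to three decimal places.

0.032 km

Porosity at 5.3 km: φ = 0.64·exp(−0.457×5.3) = 0.0568
Solid-volume conservation: h(1−φ) = h₀(1−φ₀) ⇒ h = h₀·(1−φ₀)/(1−φ)
h = 0.083 × (1 − 0.64)/(1 − 0.0568) = 0.083 × 0.3817 = 0.0317 km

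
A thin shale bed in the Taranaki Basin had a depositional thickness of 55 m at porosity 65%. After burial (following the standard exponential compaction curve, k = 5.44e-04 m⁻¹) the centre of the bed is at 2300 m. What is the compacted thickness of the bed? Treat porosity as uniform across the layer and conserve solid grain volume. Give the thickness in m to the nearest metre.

Working in km (1 km = 1000 m; k in km⁻¹ = k in m⁻¹ × 1000):
Porosity at 2.3 km: φ = 0.65·exp(−0.544×2.3) = 0.1860
Solid-volume conservation: h(1−φ) = h₀(1−φ₀) ⇒ h = h₀·(1−φ₀)/(1−φ)
h = 0.055 × (1 − 0.65)/(1 − 0.1860) = 0.055 × 0.4300 = 0.0236 km

24 m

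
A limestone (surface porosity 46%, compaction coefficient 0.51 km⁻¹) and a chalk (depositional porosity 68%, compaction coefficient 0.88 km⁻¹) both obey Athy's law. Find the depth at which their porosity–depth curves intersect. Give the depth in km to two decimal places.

Set n₀ₐ e^(−βₐd) = n₀ᵦ e^(−βᵦd) ⇒ ln(n₀ₐ/n₀ᵦ) = (βₐ − βᵦ)·d
d = ln(0.46/0.68) / (0.51 − 0.88) = -0.3909 / -0.37 = 1.056 km

1.06 km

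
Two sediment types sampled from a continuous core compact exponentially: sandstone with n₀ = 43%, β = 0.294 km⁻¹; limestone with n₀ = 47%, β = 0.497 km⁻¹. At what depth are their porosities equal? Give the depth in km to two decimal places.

Set n₀ₐ e^(−βₐZ) = n₀ᵦ e^(−βᵦZ) ⇒ ln(n₀ₐ/n₀ᵦ) = (βₐ − βᵦ)·Z
Z = ln(0.43/0.47) / (0.294 − 0.497) = -0.0889 / -0.203 = 0.438 km

0.44 km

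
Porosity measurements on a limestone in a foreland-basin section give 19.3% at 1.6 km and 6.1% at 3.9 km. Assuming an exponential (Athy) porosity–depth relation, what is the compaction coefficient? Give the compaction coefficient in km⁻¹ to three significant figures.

Athy: phi(d) = phi₀ e^(−kd) ⇒ phi₁/phi₂ = e^{k(d₂−d₁)} ⇒ k = ln(phi₁/phi₂)/(d₂−d₁)
k = ln(0.193/0.061) / (3.9 − 1.6) = ln(3.164) / 2.3 = 1.1518 / 2.3 = 0.5008 km⁻¹

0.501 km⁻¹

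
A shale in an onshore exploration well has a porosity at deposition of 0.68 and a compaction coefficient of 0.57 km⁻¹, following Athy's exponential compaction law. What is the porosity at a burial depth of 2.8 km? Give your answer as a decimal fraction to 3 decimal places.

n = n₀·exp(−k·d) = 0.68 × exp(−0.57 × 2.8) = 0.68 × exp(−1.596)
  = 0.68 × 0.2027 = 0.1378

0.138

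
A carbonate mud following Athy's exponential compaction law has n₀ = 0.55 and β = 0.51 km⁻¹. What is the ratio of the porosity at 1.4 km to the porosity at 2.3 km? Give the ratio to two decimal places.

n(Z₁)/n(Z₂) = e^(−β·Z₁)/e^(−β·Z₂) = e^{β(Z₂−Z₁)}
= exp(0.51 × 0.9) = exp(0.459) = 1.5825

1.58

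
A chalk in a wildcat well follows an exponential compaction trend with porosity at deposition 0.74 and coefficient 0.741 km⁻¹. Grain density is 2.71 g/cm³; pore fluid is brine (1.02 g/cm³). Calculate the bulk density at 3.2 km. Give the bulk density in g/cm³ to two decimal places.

2.59 g/cm³

Porosity at depth: phi = 0.74·exp(−0.741×3.2) = 0.74×0.0934 = 0.0691
Bulk density: ρ_b = (1−phi)ρ_g + phi·ρ_f = 0.9309×2.71 + 0.0691×1.02
       = 2.523 + 0.070 = 2.593 g/cm³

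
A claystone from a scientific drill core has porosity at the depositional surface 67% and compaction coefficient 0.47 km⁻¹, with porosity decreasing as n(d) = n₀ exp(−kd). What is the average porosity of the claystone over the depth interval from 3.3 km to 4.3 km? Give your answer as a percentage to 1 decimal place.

11.3%

⟨n⟩ = (1/(d₂−d₁)) ∫ n₀ e^(−kd) dd = n₀·(e^(−k·d₁) − e^(−k·d₂)) / (k·(d₂−d₁))
e^(−0.47×3.3) = 0.2120; e^(−0.47×4.3) = 0.1325
⟨n⟩ = 0.67 × (0.2120 − 0.1325) / (0.47 × 1) = 0.67 × 0.1692 = 0.1133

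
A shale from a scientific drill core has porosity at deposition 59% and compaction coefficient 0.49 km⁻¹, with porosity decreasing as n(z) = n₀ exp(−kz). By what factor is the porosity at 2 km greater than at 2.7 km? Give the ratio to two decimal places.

n(z₁)/n(z₂) = e^(−k·z₁)/e^(−k·z₂) = e^{k(z₂−z₁)}
= exp(0.49 × 0.7) = exp(0.343) = 1.4092

1.41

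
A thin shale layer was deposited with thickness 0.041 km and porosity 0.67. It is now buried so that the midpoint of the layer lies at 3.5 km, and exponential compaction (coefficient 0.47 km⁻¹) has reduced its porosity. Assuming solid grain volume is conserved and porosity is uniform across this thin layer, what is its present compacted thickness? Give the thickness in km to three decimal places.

0.016 km

Porosity at 3.5 km: phi = 0.67·exp(−0.47×3.5) = 0.1293
Solid-volume conservation: h(1−phi) = h₀(1−phi₀) ⇒ h = h₀·(1−phi₀)/(1−phi)
h = 0.041 × (1 − 0.67)/(1 − 0.1293) = 0.041 × 0.3790 = 0.0155 km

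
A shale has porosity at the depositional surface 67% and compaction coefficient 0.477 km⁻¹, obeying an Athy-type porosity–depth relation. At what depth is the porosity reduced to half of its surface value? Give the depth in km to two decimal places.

n/n₀ = 1/2 ⇒ exp(−c·z) = 1/2 ⇒ z = ln(2) / c
z = 0.6931 / 0.477 = 1.453 km

1.45 km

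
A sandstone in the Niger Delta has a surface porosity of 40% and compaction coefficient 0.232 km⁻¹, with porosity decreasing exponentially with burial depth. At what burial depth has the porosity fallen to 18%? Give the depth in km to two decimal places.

Invert Athy's law: d = ln(n₀/n) / k
d = ln(0.4/0.18) / 0.232 = ln(2.222) / 0.232 = 0.7985 / 0.232 = 3.442 km

3.44 km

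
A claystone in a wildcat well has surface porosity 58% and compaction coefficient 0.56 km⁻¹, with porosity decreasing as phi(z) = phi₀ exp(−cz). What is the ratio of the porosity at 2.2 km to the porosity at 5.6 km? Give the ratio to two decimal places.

6.71

phi(z₁)/phi(z₂) = e^(−c·z₁)/e^(−c·z₂) = e^{c(z₂−z₁)}
= exp(0.56 × 3.4) = exp(1.904) = 6.7127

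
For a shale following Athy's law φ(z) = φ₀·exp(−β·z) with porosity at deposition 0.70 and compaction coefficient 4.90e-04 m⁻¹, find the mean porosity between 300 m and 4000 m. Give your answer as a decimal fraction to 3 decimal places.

Working in km (1 km = 1000 m; β in km⁻¹ = β in m⁻¹ × 1000):
⟨φ⟩ = (1/(z₂−z₁)) ∫ φ₀ e^(−βz) dz = φ₀·(e^(−β·z₁) − e^(−β·z₂)) / (β·(z₂−z₁))
e^(−0.49×0.3) = 0.8633; e^(−0.49×4) = 0.1409
⟨φ⟩ = 0.7 × (0.8633 − 0.1409) / (0.49 × 3.7) = 0.7 × 0.3985 = 0.2789

0.279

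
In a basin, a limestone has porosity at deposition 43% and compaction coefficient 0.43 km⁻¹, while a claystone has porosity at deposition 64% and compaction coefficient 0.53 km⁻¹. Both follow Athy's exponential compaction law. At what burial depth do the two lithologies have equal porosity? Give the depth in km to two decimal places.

3.98 km

Set phi₀ₐ e^(−cₐd) = phi₀ᵦ e^(−cᵦd) ⇒ ln(phi₀ₐ/phi₀ᵦ) = (cₐ − cᵦ)·d
d = ln(0.43/0.64) / (0.43 − 0.53) = -0.3977 / -0.1 = 3.977 km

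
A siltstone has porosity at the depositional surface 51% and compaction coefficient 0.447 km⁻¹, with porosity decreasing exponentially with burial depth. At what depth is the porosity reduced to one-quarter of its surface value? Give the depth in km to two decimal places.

φ/φ₀ = 1/4 ⇒ exp(−c·z) = 1/4 ⇒ z = ln(4) / c
z = 1.3863 / 0.447 = 3.101 km

3.10 km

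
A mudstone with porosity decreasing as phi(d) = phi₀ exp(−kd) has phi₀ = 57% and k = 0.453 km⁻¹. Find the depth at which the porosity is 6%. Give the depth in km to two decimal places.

4.97 km

Invert Athy's law: d = ln(phi₀/phi) / k
d = ln(0.57/0.06) / 0.453 = ln(9.5) / 0.453 = 2.2513 / 0.453 = 4.970 km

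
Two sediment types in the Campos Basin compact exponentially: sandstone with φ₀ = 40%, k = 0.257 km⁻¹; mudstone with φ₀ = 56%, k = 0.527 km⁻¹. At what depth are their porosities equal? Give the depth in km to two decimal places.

Set φ₀ₐ e^(−kₐz) = φ₀ᵦ e^(−kᵦz) ⇒ ln(φ₀ₐ/φ₀ᵦ) = (kₐ − kᵦ)·z
z = ln(0.4/0.56) / (0.257 − 0.527) = -0.3365 / -0.27 = 1.246 km

1.25 km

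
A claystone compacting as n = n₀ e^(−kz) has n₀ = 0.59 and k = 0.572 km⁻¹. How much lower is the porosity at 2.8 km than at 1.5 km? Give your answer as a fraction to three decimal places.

0.131

n(1.5) = 0.59·e^(−0.572×1.5) = 0.2502
n(2.8) = 0.59·e^(−0.572×2.8) = 0.1189
Δn = 0.2502 − 0.1189 = 0.1312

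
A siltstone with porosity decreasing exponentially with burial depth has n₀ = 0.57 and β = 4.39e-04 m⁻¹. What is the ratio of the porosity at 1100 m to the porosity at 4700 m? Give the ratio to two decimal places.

Working in km (1 km = 1000 m; β in km⁻¹ = β in m⁻¹ × 1000):
n(Z₁)/n(Z₂) = e^(−β·Z₁)/e^(−β·Z₂) = e^{β(Z₂−Z₁)}
= exp(0.439 × 3.6) = exp(1.58) = 4.8569

4.86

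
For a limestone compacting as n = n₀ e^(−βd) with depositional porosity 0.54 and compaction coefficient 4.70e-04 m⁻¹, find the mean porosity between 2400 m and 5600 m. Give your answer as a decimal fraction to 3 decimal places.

0.090

Working in km (1 km = 1000 m; β in km⁻¹ = β in m⁻¹ × 1000):
⟨n⟩ = (1/(d₂−d₁)) ∫ n₀ e^(−βd) dd = n₀·(e^(−β·d₁) − e^(−β·d₂)) / (β·(d₂−d₁))
e^(−0.47×2.4) = 0.3237; e^(−0.47×5.6) = 0.0719
⟨n⟩ = 0.54 × (0.3237 − 0.0719) / (0.47 × 3.2) = 0.54 × 0.1674 = 0.0904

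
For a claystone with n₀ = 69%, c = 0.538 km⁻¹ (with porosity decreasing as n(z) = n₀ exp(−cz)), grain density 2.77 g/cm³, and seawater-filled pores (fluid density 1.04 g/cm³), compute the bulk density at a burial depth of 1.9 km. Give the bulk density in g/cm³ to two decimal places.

2.34 g/cm³

Porosity at depth: n = 0.69·exp(−0.538×1.9) = 0.69×0.3598 = 0.2483
Bulk density: ρ_b = (1−n)ρ_g + n·ρ_f = 0.7517×2.77 + 0.2483×1.04
       = 2.082 + 0.258 = 2.341 g/cm³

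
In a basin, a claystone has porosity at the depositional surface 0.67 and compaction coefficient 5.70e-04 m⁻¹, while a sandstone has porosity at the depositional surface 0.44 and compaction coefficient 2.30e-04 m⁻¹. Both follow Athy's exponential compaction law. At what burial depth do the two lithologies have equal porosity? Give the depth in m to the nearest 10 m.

1240 m

Working in km (1 km = 1000 m; k in km⁻¹ = k in m⁻¹ × 1000):
Set n₀ₐ e^(−kₐZ) = n₀ᵦ e^(−kᵦZ) ⇒ ln(n₀ₐ/n₀ᵦ) = (kₐ − kᵦ)·Z
Z = ln(0.67/0.44) / (0.57 − 0.23) = 0.4205 / 0.34 = 1.237 km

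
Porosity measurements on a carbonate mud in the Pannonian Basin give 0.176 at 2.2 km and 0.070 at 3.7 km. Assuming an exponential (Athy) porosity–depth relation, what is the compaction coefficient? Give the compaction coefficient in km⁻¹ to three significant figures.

0.615 km⁻¹

Athy: n(d) = n₀ e^(−cd) ⇒ n₁/n₂ = e^{c(d₂−d₁)} ⇒ c = ln(n₁/n₂)/(d₂−d₁)
c = ln(0.176/0.07) / (3.7 − 2.2) = ln(2.514) / 1.5 = 0.9220 / 1.5 = 0.6147 km⁻¹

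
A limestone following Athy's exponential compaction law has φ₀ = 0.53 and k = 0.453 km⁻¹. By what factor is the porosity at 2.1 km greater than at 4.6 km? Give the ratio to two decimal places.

φ(d₁)/φ(d₂) = e^(−k·d₁)/e^(−k·d₂) = e^{k(d₂−d₁)}
= exp(0.453 × 2.5) = exp(1.132) = 3.1034

3.10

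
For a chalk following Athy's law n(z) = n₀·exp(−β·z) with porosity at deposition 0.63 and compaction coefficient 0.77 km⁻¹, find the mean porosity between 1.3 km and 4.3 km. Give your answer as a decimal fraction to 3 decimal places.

0.090

⟨n⟩ = (1/(z₂−z₁)) ∫ n₀ e^(−βz) dz = n₀·(e^(−β·z₁) − e^(−β·z₂)) / (β·(z₂−z₁))
e^(−0.77×1.3) = 0.3675; e^(−0.77×4.3) = 0.0365
⟨n⟩ = 0.63 × (0.3675 − 0.0365) / (0.77 × 3) = 0.63 × 0.1433 = 0.0903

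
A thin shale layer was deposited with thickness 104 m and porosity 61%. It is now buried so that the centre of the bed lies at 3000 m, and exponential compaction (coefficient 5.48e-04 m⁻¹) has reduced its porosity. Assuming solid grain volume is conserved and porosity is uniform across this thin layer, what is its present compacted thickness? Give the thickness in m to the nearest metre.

Working in km (1 km = 1000 m; β in km⁻¹ = β in m⁻¹ × 1000):
Porosity at 3 km: phi = 0.61·exp(−0.548×3) = 0.1179
Solid-volume conservation: h(1−phi) = h₀(1−phi₀) ⇒ h = h₀·(1−phi₀)/(1−phi)
h = 0.104 × (1 − 0.61)/(1 − 0.1179) = 0.104 × 0.4421 = 0.0460 km

46 m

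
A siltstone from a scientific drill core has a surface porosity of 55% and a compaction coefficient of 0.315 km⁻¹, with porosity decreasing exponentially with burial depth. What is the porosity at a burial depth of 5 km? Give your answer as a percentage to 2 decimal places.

φ = φ₀·exp(−β·z) = 0.55 × exp(−0.315 × 5) = 0.55 × exp(−1.575)
  = 0.55 × 0.2070 = 0.1139

11.39%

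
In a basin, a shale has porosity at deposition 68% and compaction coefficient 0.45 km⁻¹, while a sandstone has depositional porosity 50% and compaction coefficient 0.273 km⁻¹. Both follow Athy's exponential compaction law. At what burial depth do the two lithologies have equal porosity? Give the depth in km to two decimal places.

Set φ₀ₐ e^(−kₐd) = φ₀ᵦ e^(−kᵦd) ⇒ ln(φ₀ₐ/φ₀ᵦ) = (kₐ − kᵦ)·d
d = ln(0.68/0.5) / (0.45 − 0.273) = 0.3075 / 0.177 = 1.737 km

1.74 km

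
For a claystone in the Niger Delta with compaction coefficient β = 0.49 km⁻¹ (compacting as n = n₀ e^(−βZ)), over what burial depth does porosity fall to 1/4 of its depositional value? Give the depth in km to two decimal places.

n/n₀ = 1/4 ⇒ exp(−β·Z) = 1/4 ⇒ Z = ln(4) / β
Z = 1.3863 / 0.49 = 2.829 km

2.83 km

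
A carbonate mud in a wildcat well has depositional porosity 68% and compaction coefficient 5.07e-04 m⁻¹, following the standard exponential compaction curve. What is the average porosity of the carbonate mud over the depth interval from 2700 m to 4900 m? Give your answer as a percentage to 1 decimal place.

Working in km (1 km = 1000 m; c in km⁻¹ = c in m⁻¹ × 1000):
⟨phi⟩ = (1/(d₂−d₁)) ∫ phi₀ e^(−cd) dd = phi₀·(e^(−c·d₁) − e^(−c·d₂)) / (c·(d₂−d₁))
e^(−0.507×2.7) = 0.2544; e^(−0.507×4.9) = 0.0834
⟨phi⟩ = 0.68 × (0.2544 − 0.0834) / (0.507 × 2.2) = 0.68 × 0.1533 = 0.1043

10.4%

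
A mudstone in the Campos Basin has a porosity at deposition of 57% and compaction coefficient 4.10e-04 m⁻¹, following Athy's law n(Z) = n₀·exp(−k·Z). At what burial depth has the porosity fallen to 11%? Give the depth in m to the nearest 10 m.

Working in km (1 km = 1000 m; k in km⁻¹ = k in m⁻¹ × 1000):
Invert Athy's law: Z = ln(n₀/n) / k
Z = ln(0.57/0.11) / 0.41 = ln(5.182) / 0.41 = 1.6452 / 0.41 = 4.013 km

4010 m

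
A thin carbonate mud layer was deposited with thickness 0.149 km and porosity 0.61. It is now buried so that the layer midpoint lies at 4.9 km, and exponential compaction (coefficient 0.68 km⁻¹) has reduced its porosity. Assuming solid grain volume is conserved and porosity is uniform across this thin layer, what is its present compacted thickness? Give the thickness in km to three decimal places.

Porosity at 4.9 km: phi = 0.61·exp(−0.68×4.9) = 0.0218
Solid-volume conservation: h(1−phi) = h₀(1−phi₀) ⇒ h = h₀·(1−phi₀)/(1−phi)
h = 0.149 × (1 − 0.61)/(1 − 0.0218) = 0.149 × 0.3987 = 0.0594 km

0.059 km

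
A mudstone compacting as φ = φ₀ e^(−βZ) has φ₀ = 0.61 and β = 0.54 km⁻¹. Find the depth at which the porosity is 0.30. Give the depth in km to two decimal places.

Invert Athy's law: Z = ln(φ₀/φ) / β
Z = ln(0.61/0.3) / 0.54 = ln(2.033) / 0.54 = 0.7097 / 0.54 = 1.314 km

1.31 km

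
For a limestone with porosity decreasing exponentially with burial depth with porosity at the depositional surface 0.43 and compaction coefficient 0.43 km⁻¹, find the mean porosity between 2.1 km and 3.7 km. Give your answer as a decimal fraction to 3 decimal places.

⟨phi⟩ = (1/(Z₂−Z₁)) ∫ phi₀ e^(−cZ) dZ = phi₀·(e^(−c·Z₁) − e^(−c·Z₂)) / (c·(Z₂−Z₁))
e^(−0.43×2.1) = 0.4054; e^(−0.43×3.7) = 0.2037
⟨phi⟩ = 0.43 × (0.4054 − 0.2037) / (0.43 × 1.6) = 0.43 × 0.2931 = 0.1260

0.126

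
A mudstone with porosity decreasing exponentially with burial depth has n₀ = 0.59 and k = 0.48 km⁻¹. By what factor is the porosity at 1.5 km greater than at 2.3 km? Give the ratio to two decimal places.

1.47

n(Z₁)/n(Z₂) = e^(−k·Z₁)/e^(−k·Z₂) = e^{k(Z₂−Z₁)}
= exp(0.48 × 0.8) = exp(0.384) = 1.4681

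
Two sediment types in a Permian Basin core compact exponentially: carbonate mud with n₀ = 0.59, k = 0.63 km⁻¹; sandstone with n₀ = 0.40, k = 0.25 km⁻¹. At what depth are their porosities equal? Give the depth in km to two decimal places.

1.02 km

Set n₀ₐ e^(−kₐZ) = n₀ᵦ e^(−kᵦZ) ⇒ ln(n₀ₐ/n₀ᵦ) = (kₐ − kᵦ)·Z
Z = ln(0.59/0.4) / (0.63 − 0.25) = 0.3887 / 0.38 = 1.023 km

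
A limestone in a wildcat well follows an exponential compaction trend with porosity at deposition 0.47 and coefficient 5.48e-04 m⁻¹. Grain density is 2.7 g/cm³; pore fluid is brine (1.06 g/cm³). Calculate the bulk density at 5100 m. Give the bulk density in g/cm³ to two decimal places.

Working in km (1 km = 1000 m; c in km⁻¹ = c in m⁻¹ × 1000):
Porosity at depth: n = 0.47·exp(−0.548×5.1) = 0.47×0.0611 = 0.0287
Bulk density: ρ_b = (1−n)ρ_g + n·ρ_f = 0.9713×2.7 + 0.0287×1.06
       = 2.622 + 0.030 = 2.653 g/cm³

2.65 g/cm³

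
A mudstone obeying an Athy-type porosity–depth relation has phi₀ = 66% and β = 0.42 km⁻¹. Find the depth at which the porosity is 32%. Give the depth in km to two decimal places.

Invert Athy's law: Z = ln(phi₀/phi) / β
Z = ln(0.66/0.32) / 0.42 = ln(2.062) / 0.42 = 0.7239 / 0.42 = 1.724 km

1.72 km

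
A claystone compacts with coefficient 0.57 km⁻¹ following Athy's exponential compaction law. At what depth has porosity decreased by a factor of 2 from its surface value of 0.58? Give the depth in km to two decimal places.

φ/φ₀ = 1/2 ⇒ exp(−c·z) = 1/2 ⇒ z = ln(2) / c
z = 0.6931 / 0.57 = 1.216 km

1.22 km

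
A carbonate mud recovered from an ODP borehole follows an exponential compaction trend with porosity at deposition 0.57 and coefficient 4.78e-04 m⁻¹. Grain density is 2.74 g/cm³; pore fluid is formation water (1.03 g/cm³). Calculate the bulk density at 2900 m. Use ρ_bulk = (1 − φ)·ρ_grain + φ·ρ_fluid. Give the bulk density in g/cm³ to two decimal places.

Working in km (1 km = 1000 m; c in km⁻¹ = c in m⁻¹ × 1000):
Porosity at depth: n = 0.57·exp(−0.478×2.9) = 0.57×0.2500 = 0.1425
Bulk density: ρ_b = (1−n)ρ_g + n·ρ_f = 0.8575×2.74 + 0.1425×1.03
       = 2.350 + 0.147 = 2.496 g/cm³

2.50 g/cm³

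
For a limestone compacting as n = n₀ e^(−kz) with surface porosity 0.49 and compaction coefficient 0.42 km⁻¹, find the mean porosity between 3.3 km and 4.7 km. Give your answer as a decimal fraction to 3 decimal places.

⟨n⟩ = (1/(z₂−z₁)) ∫ n₀ e^(−kz) dz = n₀·(e^(−k·z₁) − e^(−k·z₂)) / (k·(z₂−z₁))
e^(−0.42×3.3) = 0.2501; e^(−0.42×4.7) = 0.1389
⟨n⟩ = 0.49 × (0.2501 − 0.1389) / (0.42 × 1.4) = 0.49 × 0.1891 = 0.0926

0.093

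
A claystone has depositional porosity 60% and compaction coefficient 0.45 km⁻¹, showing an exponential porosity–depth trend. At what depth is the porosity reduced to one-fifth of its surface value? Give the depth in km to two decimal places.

n/n₀ = 1/5 ⇒ exp(−k·Z) = 1/5 ⇒ Z = ln(5) / k
Z = 1.6094 / 0.45 = 3.577 km

3.58 km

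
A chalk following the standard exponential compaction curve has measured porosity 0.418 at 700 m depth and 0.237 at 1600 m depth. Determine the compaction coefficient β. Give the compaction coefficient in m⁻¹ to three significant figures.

0.000630 m⁻¹

Working in km (1 km = 1000 m; β in km⁻¹ = β in m⁻¹ × 1000):
Athy: n(z) = n₀ e^(−βz) ⇒ n₁/n₂ = e^{β(z₂−z₁)} ⇒ β = ln(n₁/n₂)/(z₂−z₁)
β = ln(0.418/0.237) / (1.6 − 0.7) = ln(1.764) / 0.9 = 0.5674 / 0.9 = 0.6305 km⁻¹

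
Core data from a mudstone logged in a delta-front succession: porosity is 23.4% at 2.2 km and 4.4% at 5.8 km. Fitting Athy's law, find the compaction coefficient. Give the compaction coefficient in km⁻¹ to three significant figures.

Athy: φ(z) = φ₀ e^(−βz) ⇒ φ₁/φ₂ = e^{β(z₂−z₁)} ⇒ β = ln(φ₁/φ₂)/(z₂−z₁)
β = ln(0.234/0.044) / (5.8 − 2.2) = ln(5.318) / 3.6 = 1.6711 / 3.6 = 0.4642 km⁻¹

0.464 km⁻¹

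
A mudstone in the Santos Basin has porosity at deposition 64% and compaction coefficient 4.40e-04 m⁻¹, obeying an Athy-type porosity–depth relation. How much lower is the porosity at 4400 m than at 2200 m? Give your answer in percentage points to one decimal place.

15.1 percentage points

Working in km (1 km = 1000 m; β in km⁻¹ = β in m⁻¹ × 1000):
n(2.2) = 0.64·e^(−0.44×2.2) = 0.2431
n(4.4) = 0.64·e^(−0.44×4.4) = 0.0923
Δn = 0.2431 − 0.0923 = 0.1508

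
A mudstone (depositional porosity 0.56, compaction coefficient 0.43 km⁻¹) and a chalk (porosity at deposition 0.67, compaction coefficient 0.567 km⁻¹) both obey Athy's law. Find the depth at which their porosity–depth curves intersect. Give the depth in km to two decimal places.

1.31 km

Set phi₀ₐ e^(−cₐZ) = phi₀ᵦ e^(−cᵦZ) ⇒ ln(phi₀ₐ/phi₀ᵦ) = (cₐ − cᵦ)·Z
Z = ln(0.56/0.67) / (0.43 − 0.567) = -0.1793 / -0.137 = 1.309 km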